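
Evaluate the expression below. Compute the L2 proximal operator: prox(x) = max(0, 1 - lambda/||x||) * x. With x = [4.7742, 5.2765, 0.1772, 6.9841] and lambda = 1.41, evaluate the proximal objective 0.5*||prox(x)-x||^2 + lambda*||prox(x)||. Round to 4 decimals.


Step 1: Compute ||x||.
||x|| = 9.9721
Step 2: Compute scaling factor.
scale = max(0, 1 - 1.41/9.9721) = 0.8586
Step 3: prox(x) = [4.0992, 4.5304, 0.1521, 5.9966]
||prox(x)|| = 8.5621
Step 4: Proximal objective.
0.5*||prox-x||^2 = 0.9941
lambda*||prox|| = 12.0726
Total = 13.0667


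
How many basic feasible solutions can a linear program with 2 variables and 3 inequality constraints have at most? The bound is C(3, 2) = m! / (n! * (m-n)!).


Each vertex corresponds to some choice of n active constraints out of m, so the number of vertices is at most C(m, n) = m! / (n!(m-n)!).
m = 3, n = 2
Numerator: 3 * 2
Denominator: 2! = 2
C(3, 2) = 3


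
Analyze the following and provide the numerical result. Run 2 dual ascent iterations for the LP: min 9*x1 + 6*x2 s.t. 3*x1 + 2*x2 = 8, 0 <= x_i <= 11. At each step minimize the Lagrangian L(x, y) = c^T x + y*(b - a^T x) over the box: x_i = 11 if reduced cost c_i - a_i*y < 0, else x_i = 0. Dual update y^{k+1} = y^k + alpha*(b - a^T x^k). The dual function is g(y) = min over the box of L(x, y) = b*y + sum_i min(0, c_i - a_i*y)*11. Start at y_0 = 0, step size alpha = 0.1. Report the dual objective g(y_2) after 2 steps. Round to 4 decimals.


Dual ascent for LP: min 9*x1 + 6*x2, 3*x1 + 2*x2 = 8, 0 <= x_i <= 11
Step 1: y^k = 0.0, reduced costs: (9.0, 6.0)
  x^k = (0.0, 0.0), subgradient = b - a^T x = 8.0
  y^{k+1} = 0.0 + 0.1*8.0 = 0.8
Step 2: y^k = 0.8, reduced costs: (6.6, 4.4)
  x^k = (0.0, 0.0), subgradient = b - a^T x = 8.0
  y^{k+1} = 0.8 + 0.1*8.0 = 1.6
Dual objective at y_2 = 1.6: reduced costs (4.2, 2.8), box minimizer x = (0.0, 0.0)
g(y_2) = b*y + (c1 - a1*y)*x1 + (c2 - a2*y)*x2 = 8*1.6 + 4.2*0.0 + 2.8*0.0 = 12.8 + 0.0 + 0.0 = 12.8


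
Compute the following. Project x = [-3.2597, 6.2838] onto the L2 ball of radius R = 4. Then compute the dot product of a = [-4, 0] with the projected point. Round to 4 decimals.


Step 1: Compute ||x|| (intermediates to 6 decimals).
||x|| = sqrt((-3.2597)^2 + 6.2838^2) = 7.078968
Step 2: Project.
Since ||x|| > R, scale = R/||x|| = 4/7.078968 = 0.565054, proj(x) = scale * x
proj(x) = [-1.841907, 3.550686]
Step 3: Dot product.
a^T * proj(x) = -4*(-1.841907) + 0*3.550686 = 7.3676


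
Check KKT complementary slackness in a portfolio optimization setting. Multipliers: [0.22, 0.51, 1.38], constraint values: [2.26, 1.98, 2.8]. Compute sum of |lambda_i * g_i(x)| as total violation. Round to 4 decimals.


KKT complementary slackness check:
lambda_1 * g_1 = 0.22 * 2.26 = 0.4972
lambda_2 * g_2 = 0.51 * 1.98 = 1.0098
lambda_3 * g_3 = 1.38 * 2.8 = 3.864
Total violation = 0.4972 + 1.0098 + 3.864 = 5.371


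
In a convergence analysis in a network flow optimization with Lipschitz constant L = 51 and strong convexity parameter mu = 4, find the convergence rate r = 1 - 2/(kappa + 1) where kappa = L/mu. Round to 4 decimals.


Step 1: Compute the condition number.
kappa = L/mu = 51/4 = 12.75
Step 2: Compute the convergence rate.
r = 1 - 2/(kappa + 1) = 1 - 2*mu/(L + mu) = (L - mu)/(L + mu) = 47/55 = 0.8545


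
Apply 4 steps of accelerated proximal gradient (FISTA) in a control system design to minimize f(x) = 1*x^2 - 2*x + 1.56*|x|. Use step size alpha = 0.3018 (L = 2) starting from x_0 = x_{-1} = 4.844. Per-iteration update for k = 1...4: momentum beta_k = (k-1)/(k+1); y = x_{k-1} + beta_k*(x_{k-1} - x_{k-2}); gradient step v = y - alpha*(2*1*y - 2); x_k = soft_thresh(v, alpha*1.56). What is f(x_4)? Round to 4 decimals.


FISTA on f(x) = 1*x^2 - 2*x + 1.56*|x|
L = 2, alpha = 0.3018
Iteration 1: beta = 0.0, y = 4.844 + 0.0*(4.844 - 4.844) = 4.844
  grad(y) = 7.688, v = y - alpha*grad = 2.5238
  prox(v) = soft_thresh(2.5238, 0.4708) = 2.053
Iteration 2: beta = 0.3333, y = 2.053 + 0.3333*(2.053 - 4.844) = 1.1226
  grad(y) = 0.2452, v = y - alpha*grad = 1.0486
  prox(v) = soft_thresh(1.0486, 0.4708) = 0.5778
Iteration 3: beta = 0.5, y = 0.5778 + 0.5*(0.5778 - 2.053) = -0.1598
  grad(y) = -2.3196, v = y - alpha*grad = 0.5403
  prox(v) = soft_thresh(0.5403, 0.4708) = 0.0695
Iteration 4: beta = 0.6, y = 0.0695 + 0.6*(0.0695 - 0.5778) = -0.2356
  grad(y) = -2.4711, v = y - alpha*grad = 0.5102
  prox(v) = soft_thresh(0.5102, 0.4708) = 0.0394
f(x_4) = 1*0.0394^2 - 2*0.0394 + 1.56*|0.0394| = -0.0158


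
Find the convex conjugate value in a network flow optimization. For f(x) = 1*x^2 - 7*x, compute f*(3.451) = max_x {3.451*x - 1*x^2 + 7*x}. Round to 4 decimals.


f*(y) = sup_x {y*x - a*x^2 - b*x} = sup_x {(y-b)*x - a*x^2}
FOC: (y - b) - 2a*x = 0 => x* = (y - b)/(2a)
x* = (3.451 + 7)/(2*1) = 5.2255
f*(3.451) = (y-b)^2/(4a) = (3.451 + 7)^2/(4*1)
= 109.2234/4 = 27.3059


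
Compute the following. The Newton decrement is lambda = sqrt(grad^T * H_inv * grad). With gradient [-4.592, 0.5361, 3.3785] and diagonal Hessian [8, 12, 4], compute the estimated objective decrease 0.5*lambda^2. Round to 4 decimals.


Step 1: H is diagonal, so H^(-1) * g = [-0.574, 0.0447, 0.8446].
Step 2: g^T H^(-1) g = sum_i g_i^2 / H_ii
  = (-4.592)^2/8 + (0.5361)^2/12 + (3.3785)^2/4
  = 2.6358 + 0.024 + 2.8536 = 5.5133
Step 3: Objective decrease = 0.5 * g^T H^(-1) g = 2.7567


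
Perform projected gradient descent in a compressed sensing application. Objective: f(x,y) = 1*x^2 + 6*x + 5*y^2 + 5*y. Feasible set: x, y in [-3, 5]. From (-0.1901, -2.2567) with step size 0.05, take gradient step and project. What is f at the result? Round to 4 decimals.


Step 1: Compute gradient at (-0.1901, -2.2567).
grad_x = 2*1*-0.1901 + 6 = 5.6198
grad_y = 2*5*-2.2567 + 5 = -17.567
Step 2: Gradient step.
x_raw = -0.1901 - 0.05*5.6198 = -0.4711
y_raw = -2.2567 - 0.05*-17.567 = -1.3784
Step 3: Project onto [-3, 5].
x_proj = clip(-0.4711) = -0.4711
y_proj = clip(-1.3784) = -1.3784
Step 4: Evaluate f.
f(-0.4711, -1.3784) = 0.0029


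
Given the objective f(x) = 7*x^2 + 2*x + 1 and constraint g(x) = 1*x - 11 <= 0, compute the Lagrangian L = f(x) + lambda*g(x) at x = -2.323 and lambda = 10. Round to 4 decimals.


Step 1: Evaluate f(x).
f(-2.323) = 7*(-2.323)^2 + 2*(-2.323) + 1 = 34.1283
Step 2: Evaluate g(x).
g(-2.323) = 1*-2.323 - 11 = -13.323
Step 3: Compute Lagrangian.
L = 34.1283 + 10*-13.323 = -99.1017


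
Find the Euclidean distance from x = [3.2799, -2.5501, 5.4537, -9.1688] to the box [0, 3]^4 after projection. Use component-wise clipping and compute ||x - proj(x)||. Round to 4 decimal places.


Project each component onto [0, 3].
clip(3.2799) = 3.0, clip(-2.5501) = 0.0, clip(5.4537) = 3.0, clip(-9.1688) = 0.0
Projection = [3.0, 0.0, 3.0, 0.0]
Squared diffs: [0.0783, 6.503, 6.0206, 84.0669]
Distance = sqrt(96.6688) = 9.832


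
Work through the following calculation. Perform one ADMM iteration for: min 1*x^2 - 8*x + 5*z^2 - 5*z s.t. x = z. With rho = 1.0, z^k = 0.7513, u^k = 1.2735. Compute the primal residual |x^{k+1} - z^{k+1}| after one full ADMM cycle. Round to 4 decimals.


ADMM iteration with rho = 1.0, z^k = 0.7513, u^k = 1.2735
Step 1: x-update.
Minimize 1*x^2 - 8*x + (1.0/2)*(x - 0.7513 + 1.2735)^2
FOC: (2*1 + 1.0)*x = 8 + 1.0*(0.7513 - 1.2735)
x^{k+1} = 2.4926
Step 2: z-update.
Minimize 5*z^2 - 5*z + (1.0/2)*(2.4926 - z + 1.2735)^2
FOC: (2*5 + 1.0)*z = 5 + 1.0*(2.4926 + 1.2735)
z^{k+1} = 0.7969
Step 3: u-update.
u^{k+1} = 1.2735 + 2.4926 - 0.7969 = 2.9692
Step 4: Primal residual = |2.4926 - 0.7969| = 1.6957


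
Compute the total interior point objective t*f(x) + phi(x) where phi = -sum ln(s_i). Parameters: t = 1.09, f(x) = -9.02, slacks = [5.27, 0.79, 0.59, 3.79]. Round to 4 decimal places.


Step 1: Compute log-barrier.
ln values: [1.662, -0.2357, -0.5276, 1.3324]
phi = -(1.662 - 0.2357 - 0.5276 + 1.3324) = -2.231
Step 2: Compute augmented objective.
t*f(x) = 1.09*-9.02 = -9.8318
Total = -9.8318 - 2.231 = -12.0628


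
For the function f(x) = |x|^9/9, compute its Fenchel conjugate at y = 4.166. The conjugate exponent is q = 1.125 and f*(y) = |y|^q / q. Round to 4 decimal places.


The conjugate exponent q satisfies 1/p + 1/q = 1.
p = 9, so q = 9/(9 - 1) = 1.125
|y|^q = 4.166^1.125 = 4.9795
f*(4.166) = 4.9795 / 1.125 = 4.4262


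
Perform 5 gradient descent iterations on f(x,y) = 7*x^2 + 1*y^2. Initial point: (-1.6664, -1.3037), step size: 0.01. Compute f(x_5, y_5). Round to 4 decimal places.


Gradient descent on f(x,y) = 7*x^2 + 1*y^2.
Starting point: (-1.6664, -1.3037), alpha = 0.01
Step 1: grad_x = 2*7*-1.6664 = -23.3296, grad_y = 2*1*-1.3037 = -2.6074
  x_1 = -1.6664 - 0.01*-23.3296 = -1.4331
  y_1 = -1.3037 - 0.01*-2.6074 = -1.2776
Step 2: grad_x = 2*7*-1.4331 = -20.0635, grad_y = 2*1*-1.2776 = -2.5553
  x_2 = -1.4331 - 0.01*-20.0635 = -1.2325
  y_2 = -1.2776 - 0.01*-2.5553 = -1.2521
Step 3: grad_x = 2*7*-1.2325 = -17.2546, grad_y = 2*1*-1.2521 = -2.5041
  x_3 = -1.2325 - 0.01*-17.2546 = -1.0599
  y_3 = -1.2521 - 0.01*-2.5041 = -1.227
Step 4: grad_x = 2*7*-1.0599 = -14.8389, grad_y = 2*1*-1.227 = -2.4541
  x_4 = -1.0599 - 0.01*-14.8389 = -0.9115
  y_4 = -1.227 - 0.01*-2.4541 = -1.2025
Step 5: grad_x = 2*7*-0.9115 = -12.7615, grad_y = 2*1*-1.2025 = -2.405
  x_5 = -0.9115 - 0.01*-12.7615 = -0.7839
  y_5 = -1.2025 - 0.01*-2.405 = -1.1784
f(-0.7839, -1.1784) = 7*(-0.7839)^2 + 1*(-1.1784)^2 = 5.6904


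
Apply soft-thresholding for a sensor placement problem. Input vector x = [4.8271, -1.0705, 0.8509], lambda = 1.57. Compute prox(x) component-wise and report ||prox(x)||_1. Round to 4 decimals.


Soft-thresholding with lambda = 1.57:
prox(4.8271) = sign(4.8271)*max(|4.8271| - 1.57, 0) = 3.2571
prox(-1.0705) = sign(-1.0705)*max(|-1.0705| - 1.57, 0) = 0.0
prox(0.8509) = sign(0.8509)*max(|0.8509| - 1.57, 0) = 0.0
prox(x) = [3.2571, 0.0, 0.0]
||prox(x)||_1 = 3.2571 + 0.0 + 0.0 = 3.2571


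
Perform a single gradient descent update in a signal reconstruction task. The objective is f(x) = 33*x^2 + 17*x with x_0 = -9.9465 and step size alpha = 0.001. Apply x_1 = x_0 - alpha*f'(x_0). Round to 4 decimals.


We compute the gradient at x_0 and apply the update.
f'(x) = 66*x + 17
f'(-9.9465) = 66*-9.9465 + 17 = -639.469
x_1 = -9.9465 - 0.001*-639.469 = -9.307


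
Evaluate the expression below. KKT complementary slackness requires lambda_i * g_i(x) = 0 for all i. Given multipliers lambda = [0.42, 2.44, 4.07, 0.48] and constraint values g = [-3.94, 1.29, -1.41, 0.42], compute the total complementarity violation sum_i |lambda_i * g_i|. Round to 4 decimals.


KKT complementary slackness check:
lambda_1 * g_1 = 0.42 * -3.94 = -1.6548
lambda_2 * g_2 = 2.44 * 1.29 = 3.1476
lambda_3 * g_3 = 4.07 * -1.41 = -5.7387
lambda_4 * g_4 = 0.48 * 0.42 = 0.2016
Total violation = 1.6548 + 3.1476 + 5.7387 + 0.2016 = 10.7427


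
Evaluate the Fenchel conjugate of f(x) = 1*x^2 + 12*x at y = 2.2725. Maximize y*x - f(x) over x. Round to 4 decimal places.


f*(y) = sup_x {y*x - a*x^2 - b*x} = sup_x {(y-b)*x - a*x^2}
FOC: (y - b) - 2a*x = 0 => x* = (y - b)/(2a)
x* = (2.2725 - 12)/(2*1) = -4.8638
f*(2.2725) = (y-b)^2/(4a) = (2.2725 - 12)^2/(4*1)
= 94.6243/4 = 23.6561


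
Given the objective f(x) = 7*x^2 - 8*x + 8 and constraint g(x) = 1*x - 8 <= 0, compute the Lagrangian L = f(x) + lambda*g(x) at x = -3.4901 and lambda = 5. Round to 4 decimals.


Step 1: Evaluate f(x).
f(-3.4901) = 7*(-3.4901)^2 - 8*(-3.4901) + 8 = 121.1864
Step 2: Evaluate g(x).
g(-3.4901) = 1*-3.4901 - 8 = -11.4901
Step 3: Compute Lagrangian.
L = 121.1864 + 5*-11.4901 = 63.7359


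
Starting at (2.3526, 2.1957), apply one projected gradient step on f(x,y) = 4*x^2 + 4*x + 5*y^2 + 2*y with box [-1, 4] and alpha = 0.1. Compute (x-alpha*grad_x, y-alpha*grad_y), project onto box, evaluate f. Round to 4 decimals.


Step 1: Compute gradient at (2.3526, 2.1957).
grad_x = 2*4*2.3526 + 4 = 22.8208
grad_y = 2*5*2.1957 + 2 = 23.957
Step 2: Gradient step.
x_raw = 2.3526 - 0.1*22.8208 = 0.0705
y_raw = 2.1957 - 0.1*23.957 = -0.2
Step 3: Project onto [-1, 4].
x_proj = clip(0.0705) = 0.0705
y_proj = clip(-0.2) = -0.2
Step 4: Evaluate f.
f(0.0705, -0.2) = 0.102


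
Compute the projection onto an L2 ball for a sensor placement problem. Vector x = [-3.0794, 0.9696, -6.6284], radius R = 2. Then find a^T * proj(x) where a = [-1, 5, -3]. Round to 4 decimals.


Step 1: Compute ||x|| (intermediates to 6 decimals).
||x|| = sqrt((-3.0794)^2 + 0.9696^2 + (-6.6284)^2) = 7.372823
Step 2: Project.
Since ||x|| > R, scale = R/||x|| = 2/7.372823 = 0.271267, proj(x) = scale * x
proj(x) = [-0.83534, 0.26302, -1.798066]
Step 3: Dot product.
a^T * proj(x) = -1*(-0.83534) + 5*0.26302 - 3*(-1.798066) = 7.5446


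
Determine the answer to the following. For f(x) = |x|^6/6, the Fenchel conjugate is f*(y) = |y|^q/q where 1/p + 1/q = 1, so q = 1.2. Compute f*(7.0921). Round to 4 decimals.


The conjugate exponent q satisfies 1/p + 1/q = 1.
p = 6, so q = 6/(6 - 1) = 1.2
|y|^q = 7.0921^1.2 = 10.4937
f*(7.0921) = 10.4937 / 1.2 = 8.7448


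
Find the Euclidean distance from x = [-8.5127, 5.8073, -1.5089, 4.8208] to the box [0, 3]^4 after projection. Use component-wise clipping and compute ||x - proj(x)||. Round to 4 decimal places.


Project each component onto [0, 3].
clip(-8.5127) = 0.0, clip(5.8073) = 3.0, clip(-1.5089) = 0.0, clip(4.8208) = 3.0
Projection = [0.0, 3.0, 0.0, 3.0]
Squared diffs: [72.4661, 7.8809, 2.2768, 3.3153]
Distance = sqrt(85.9391) = 9.2703


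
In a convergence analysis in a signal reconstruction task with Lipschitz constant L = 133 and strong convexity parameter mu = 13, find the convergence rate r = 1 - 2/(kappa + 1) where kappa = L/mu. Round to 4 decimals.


Step 1: Compute the condition number.
kappa = L/mu = 133/13 = 10.2308
Step 2: Compute the convergence rate.
r = 1 - 2/(kappa + 1) = 1 - 2*mu/(L + mu) = (L - mu)/(L + mu) = 120/146 = 0.8219


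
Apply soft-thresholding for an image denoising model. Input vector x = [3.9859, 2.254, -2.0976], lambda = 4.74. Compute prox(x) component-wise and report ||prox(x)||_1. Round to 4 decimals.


Soft-thresholding with lambda = 4.74:
prox(3.9859) = sign(3.9859)*max(|3.9859| - 4.74, 0) = 0.0
prox(2.254) = sign(2.254)*max(|2.254| - 4.74, 0) = 0.0
prox(-2.0976) = sign(-2.0976)*max(|-2.0976| - 4.74, 0) = 0.0
prox(x) = [0.0, 0.0, 0.0]
||prox(x)||_1 = 0.0 + 0.0 + 0.0 = 0.0


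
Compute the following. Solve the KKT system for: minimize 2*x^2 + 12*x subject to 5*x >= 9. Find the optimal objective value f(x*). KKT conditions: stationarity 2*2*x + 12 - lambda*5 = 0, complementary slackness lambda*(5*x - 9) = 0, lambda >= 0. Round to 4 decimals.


Step 1: Try lambda = 0 (constraint inactive).
x_unc = -12/(2*2) = -3.0
Check: 5*-3.0 = -15.0 < 9 -- violated!
Step 2: Constraint must be active: 5*x = 9
x* = 9/5 = 1.8
lambda = (2*2*1.8 + 12)/5 = 3.84
Step 3: Compute optimal value.
f(x*) = 2*1.8^2 + 12*1.8 = 28.08


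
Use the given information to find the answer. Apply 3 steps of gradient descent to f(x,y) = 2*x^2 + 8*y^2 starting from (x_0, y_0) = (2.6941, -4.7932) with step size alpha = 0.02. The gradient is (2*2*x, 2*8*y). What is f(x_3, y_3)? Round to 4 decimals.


Gradient descent on f(x,y) = 2*x^2 + 8*y^2.
Starting point: (2.6941, -4.7932), alpha = 0.02
Step 1: grad_x = 2*2*2.6941 = 10.7764, grad_y = 2*8*-4.7932 = -76.6912
  x_1 = 2.6941 - 0.02*10.7764 = 2.4786
  y_1 = -4.7932 - 0.02*-76.6912 = -3.2594
Step 2: grad_x = 2*2*2.4786 = 9.9143, grad_y = 2*8*-3.2594 = -52.15
  x_2 = 2.4786 - 0.02*9.9143 = 2.2803
  y_2 = -3.2594 - 0.02*-52.15 = -2.2164
Step 3: grad_x = 2*2*2.2803 = 9.1211, grad_y = 2*8*-2.2164 = -35.462
  x_3 = 2.2803 - 0.02*9.1211 = 2.0979
  y_3 = -2.2164 - 0.02*-35.462 = -1.5071
f(2.0979, -1.5071) = 2*2.0979^2 + 8*(-1.5071)^2 = 26.9737


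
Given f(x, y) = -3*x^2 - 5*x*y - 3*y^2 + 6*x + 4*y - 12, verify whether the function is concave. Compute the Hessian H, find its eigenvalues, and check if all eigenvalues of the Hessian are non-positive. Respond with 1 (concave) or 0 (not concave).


The Hessian of f(x,y) = -3*x^2 - 5*x*y - 3*y^2 + 6*x + 4*y - 12 is:
H = [[-6, -5], [-5, -6]]
Trace = -6 - 6 = -12
Determinant = -6*-6 - (-5)^2 = 11
Discriminant = (-12)^2 - 4*11 = 100.0
Eigenvalues: lambda_1 = -11.0, lambda_2 = -1.0
The function is concave.

1


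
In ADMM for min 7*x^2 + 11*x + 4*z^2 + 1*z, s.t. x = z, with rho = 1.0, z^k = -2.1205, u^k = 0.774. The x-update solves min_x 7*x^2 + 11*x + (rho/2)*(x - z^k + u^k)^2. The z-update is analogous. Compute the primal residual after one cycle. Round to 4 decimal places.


ADMM iteration with rho = 1.0, z^k = -2.1205, u^k = 0.774
Step 1: x-update.
Minimize 7*x^2 + 11*x + (1.0/2)*(x + 2.1205 + 0.774)^2
FOC: (2*7 + 1.0)*x = -11 + 1.0*(-2.1205 - 0.774)
x^{k+1} = -0.9263
Step 2: z-update.
Minimize 4*z^2 + 1*z + (1.0/2)*(-0.9263 - z + 0.774)^2
FOC: (2*4 + 1.0)*z = -1 + 1.0*(-0.9263 + 0.774)
z^{k+1} = -0.128
Step 3: u-update.
u^{k+1} = 0.774 - 0.9263 + 0.128 = -0.0243
Step 4: Primal residual = |-0.9263 + 0.128| = 0.7983


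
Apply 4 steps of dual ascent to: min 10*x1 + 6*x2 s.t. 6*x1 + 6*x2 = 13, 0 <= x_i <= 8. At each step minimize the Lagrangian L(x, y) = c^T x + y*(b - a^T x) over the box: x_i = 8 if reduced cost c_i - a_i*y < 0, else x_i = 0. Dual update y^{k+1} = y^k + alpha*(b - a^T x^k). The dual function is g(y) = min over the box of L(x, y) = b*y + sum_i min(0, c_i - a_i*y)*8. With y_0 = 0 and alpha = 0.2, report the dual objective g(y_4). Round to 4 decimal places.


Dual ascent for LP: min 10*x1 + 6*x2, 6*x1 + 6*x2 = 13, 0 <= x_i <= 8
Step 1: y^k = 0.0, reduced costs: (10.0, 6.0)
  x^k = (0.0, 0.0), subgradient = b - a^T x = 13.0
  y^{k+1} = 0.0 + 0.2*13.0 = 2.6
Step 2: y^k = 2.6, reduced costs: (-5.6, -9.6)
  x^k = (8.0, 8.0), subgradient = b - a^T x = -83.0
  y^{k+1} = 2.6 + 0.2*-83.0 = -14.0
Step 3: y^k = -14.0, reduced costs: (94.0, 90.0)
  x^k = (0.0, 0.0), subgradient = b - a^T x = 13.0
  y^{k+1} = -14.0 + 0.2*13.0 = -11.4
Step 4: y^k = -11.4, reduced costs: (78.4, 74.4)
  x^k = (0.0, 0.0), subgradient = b - a^T x = 13.0
  y^{k+1} = -11.4 + 0.2*13.0 = -8.8
Dual objective at y_4 = -8.8: reduced costs (62.8, 58.8), box minimizer x = (0.0, 0.0)
g(y_4) = b*y + (c1 - a1*y)*x1 + (c2 - a2*y)*x2 = 13*(-8.8) + 62.8*0.0 + 58.8*0.0 = -114.4 + 0.0 + 0.0 = -114.4


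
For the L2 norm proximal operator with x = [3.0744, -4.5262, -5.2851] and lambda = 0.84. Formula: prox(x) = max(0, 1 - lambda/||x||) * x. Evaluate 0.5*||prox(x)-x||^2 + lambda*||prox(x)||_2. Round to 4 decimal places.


Step 1: Compute ||x||.
||x|| = 7.6073
Step 2: Compute scaling factor.
scale = max(0, 1 - 0.84/7.6073) = 0.8896
Step 3: prox(x) = [2.7349, -4.0264, -4.7015]
||prox(x)|| = 6.7673
Step 4: Proximal objective.
0.5*||prox-x||^2 = 0.3528
lambda*||prox|| = 5.6845
Total = 6.0373


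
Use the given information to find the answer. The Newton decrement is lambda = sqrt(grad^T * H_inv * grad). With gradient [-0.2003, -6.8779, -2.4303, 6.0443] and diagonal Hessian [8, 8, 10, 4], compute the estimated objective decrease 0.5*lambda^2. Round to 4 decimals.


Step 1: H is diagonal, so H^(-1) * g = [-0.025, -0.8597, -0.243, 1.5111].
Step 2: g^T H^(-1) g = sum_i g_i^2 / H_ii
  = (-0.2003)^2/8 + (-6.8779)^2/8 + (-2.4303)^2/10 + (6.0443)^2/4
  = 0.005 + 5.9132 + 0.5906 + 9.1334 = 15.6422
Step 3: Objective decrease = 0.5 * g^T H^(-1) g = 7.8211


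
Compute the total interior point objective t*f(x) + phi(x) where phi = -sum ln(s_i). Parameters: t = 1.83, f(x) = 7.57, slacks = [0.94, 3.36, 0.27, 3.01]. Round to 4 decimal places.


Step 1: Compute log-barrier.
ln values: [-0.0619, 1.2119, -1.3093, 1.1019]
phi = -(-0.0619 + 1.2119 - 1.3093 + 1.1019) = -0.9427
Step 2: Compute augmented objective.
t*f(x) = 1.83*7.57 = 13.8531
Total = 13.8531 - 0.9427 = 12.9104


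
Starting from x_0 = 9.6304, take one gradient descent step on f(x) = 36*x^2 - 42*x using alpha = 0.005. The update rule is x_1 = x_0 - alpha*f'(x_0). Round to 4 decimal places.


We compute the gradient at x_0 and apply the update.
f'(x) = 72*x - 42
f'(9.6304) = 72*9.6304 - 42 = 651.3888
x_1 = 9.6304 - 0.005*651.3888 = 6.3735


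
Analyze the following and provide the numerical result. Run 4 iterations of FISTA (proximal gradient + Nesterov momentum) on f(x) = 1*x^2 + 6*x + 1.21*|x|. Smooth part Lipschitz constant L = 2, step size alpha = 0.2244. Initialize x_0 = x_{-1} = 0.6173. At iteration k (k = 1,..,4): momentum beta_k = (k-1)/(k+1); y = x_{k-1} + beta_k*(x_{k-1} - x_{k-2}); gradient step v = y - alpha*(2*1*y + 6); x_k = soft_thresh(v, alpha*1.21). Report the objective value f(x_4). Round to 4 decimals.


FISTA on f(x) = 1*x^2 + 6*x + 1.21*|x|
L = 2, alpha = 0.2244
Iteration 1: beta = 0.0, y = 0.6173 + 0.0*(0.6173 - 0.6173) = 0.6173
  grad(y) = 7.2346, v = y - alpha*grad = -1.0061
  prox(v) = soft_thresh(-1.0061, 0.2715) = -0.7346
Iteration 2: beta = 0.3333, y = -0.7346 + 0.3333*(-0.7346 - 0.6173) = -1.1853
  grad(y) = 3.6295, v = y - alpha*grad = -1.9997
  prox(v) = soft_thresh(-1.9997, 0.2715) = -1.7282
Iteration 3: beta = 0.5, y = -1.7282 + 0.5*(-1.7282 + 0.7346) = -2.225
  grad(y) = 1.55, v = y - alpha*grad = -2.5728
  prox(v) = soft_thresh(-2.5728, 0.2715) = -2.3013
Iteration 4: beta = 0.6, y = -2.3013 + 0.6*(-2.3013 + 1.7282) = -2.6451
  grad(y) = 0.7097, v = y - alpha*grad = -2.8044
  prox(v) = soft_thresh(-2.8044, 0.2715) = -2.5329
f(x_4) = 1*(-2.5329)^2 + 6*(-2.5329) + 1.21*|-2.5329| = -5.717


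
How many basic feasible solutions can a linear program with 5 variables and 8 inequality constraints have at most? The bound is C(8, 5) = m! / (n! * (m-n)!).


Each vertex corresponds to some choice of n active constraints out of m, so the number of vertices is at most C(m, n) = m! / (n!(m-n)!).
m = 8, n = 5
Numerator: 8 * 7 * 6 * 5 * 4
Denominator: 5! = 120
C(8, 5) = 56


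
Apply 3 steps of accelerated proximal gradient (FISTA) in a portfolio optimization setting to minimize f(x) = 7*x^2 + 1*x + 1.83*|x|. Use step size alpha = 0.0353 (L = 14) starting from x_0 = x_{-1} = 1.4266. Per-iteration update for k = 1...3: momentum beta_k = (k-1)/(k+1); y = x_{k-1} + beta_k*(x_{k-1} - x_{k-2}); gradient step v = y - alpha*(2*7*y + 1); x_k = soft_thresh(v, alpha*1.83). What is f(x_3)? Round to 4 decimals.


FISTA on f(x) = 7*x^2 + 1*x + 1.83*|x|
L = 14, alpha = 0.0353
Iteration 1: beta = 0.0, y = 1.4266 + 0.0*(1.4266 - 1.4266) = 1.4266
  grad(y) = 20.9724, v = y - alpha*grad = 0.6863
  prox(v) = soft_thresh(0.6863, 0.0646) = 0.6217
Iteration 2: beta = 0.3333, y = 0.6217 + 0.3333*(0.6217 - 1.4266) = 0.3534
  grad(y) = 5.9471, v = y - alpha*grad = 0.1434
  prox(v) = soft_thresh(0.1434, 0.0646) = 0.0788
Iteration 3: beta = 0.5, y = 0.0788 + 0.5*(0.0788 - 0.6217) = -0.1926
  grad(y) = -1.6962, v = y - alpha*grad = -0.1327
  prox(v) = soft_thresh(-0.1327, 0.0646) = -0.0681
f(x_3) = 7*(-0.0681)^2 + 1*(-0.0681) + 1.83*|-0.0681| = 0.089


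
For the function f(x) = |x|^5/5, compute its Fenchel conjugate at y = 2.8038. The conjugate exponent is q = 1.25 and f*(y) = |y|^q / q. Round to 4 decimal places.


The conjugate exponent q satisfies 1/p + 1/q = 1.
p = 5, so q = 5/(5 - 1) = 1.25
|y|^q = 2.8038^1.25 = 3.6281
f*(2.8038) = 3.6281 / 1.25 = 2.9025


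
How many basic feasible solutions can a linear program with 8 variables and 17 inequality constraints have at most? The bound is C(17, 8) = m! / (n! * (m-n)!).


Each vertex corresponds to some choice of n active constraints out of m, so the number of vertices is at most C(m, n) = m! / (n!(m-n)!).
m = 17, n = 8
Numerator: 17 * 16 * 15 * 14 * 13 * 12 * 11 * 10
Denominator: 8! = 40320
C(17, 8) = 24310


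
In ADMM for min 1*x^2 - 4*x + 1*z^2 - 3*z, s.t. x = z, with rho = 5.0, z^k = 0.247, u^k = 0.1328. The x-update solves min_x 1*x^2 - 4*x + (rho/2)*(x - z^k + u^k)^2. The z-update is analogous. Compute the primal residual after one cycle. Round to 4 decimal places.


ADMM iteration with rho = 5.0, z^k = 0.247, u^k = 0.1328
Step 1: x-update.
Minimize 1*x^2 - 4*x + (5.0/2)*(x - 0.247 + 0.1328)^2
FOC: (2*1 + 5.0)*x = 4 + 5.0*(0.247 - 0.1328)
x^{k+1} = 0.653
Step 2: z-update.
Minimize 1*z^2 - 3*z + (5.0/2)*(0.653 - z + 0.1328)^2
FOC: (2*1 + 5.0)*z = 3 + 5.0*(0.653 + 0.1328)
z^{k+1} = 0.9899
Step 3: u-update.
u^{k+1} = 0.1328 + 0.653 - 0.9899 = -0.2041
Step 4: Primal residual = |0.653 - 0.9899| = 0.3369


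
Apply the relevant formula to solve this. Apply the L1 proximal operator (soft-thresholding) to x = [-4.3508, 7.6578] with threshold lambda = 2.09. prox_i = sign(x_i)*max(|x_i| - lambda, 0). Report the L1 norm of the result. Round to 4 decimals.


Soft-thresholding with lambda = 2.09:
prox(-4.3508) = sign(-4.3508)*max(|-4.3508| - 2.09, 0) = -2.2608
prox(7.6578) = sign(7.6578)*max(|7.6578| - 2.09, 0) = 5.5678
prox(x) = [-2.2608, 5.5678]
||prox(x)||_1 = 2.2608 + 5.5678 = 7.8286


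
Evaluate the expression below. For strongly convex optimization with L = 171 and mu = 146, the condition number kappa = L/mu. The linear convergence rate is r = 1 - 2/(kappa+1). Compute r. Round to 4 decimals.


Step 1: Compute the condition number.
kappa = L/mu = 171/146 = 1.1712
Step 2: Compute the convergence rate.
r = 1 - 2/(kappa + 1) = 1 - 2*mu/(L + mu) = (L - mu)/(L + mu) = 25/317 = 0.0789


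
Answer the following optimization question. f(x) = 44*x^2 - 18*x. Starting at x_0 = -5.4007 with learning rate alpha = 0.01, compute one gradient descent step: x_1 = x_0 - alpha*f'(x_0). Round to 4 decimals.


We compute the gradient at x_0 and apply the update.
f'(x) = 88*x - 18
f'(-5.4007) = 88*-5.4007 - 18 = -493.2616
x_1 = -5.4007 - 0.01*-493.2616 = -0.4681


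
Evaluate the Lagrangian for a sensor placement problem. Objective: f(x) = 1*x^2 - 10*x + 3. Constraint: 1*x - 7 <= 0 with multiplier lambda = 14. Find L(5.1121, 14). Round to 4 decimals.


Step 1: Evaluate f(x).
f(5.1121) = 1*5.1121^2 - 10*5.1121 + 3 = -21.9874
Step 2: Evaluate g(x).
g(5.1121) = 1*5.1121 - 7 = -1.8879
Step 3: Compute Lagrangian.
L = -21.9874 + 14*-1.8879 = -48.418


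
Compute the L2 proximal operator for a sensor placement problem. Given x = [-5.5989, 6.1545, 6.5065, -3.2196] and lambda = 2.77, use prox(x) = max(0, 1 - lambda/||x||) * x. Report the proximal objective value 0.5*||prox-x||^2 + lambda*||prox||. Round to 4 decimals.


Step 1: Compute ||x||.
||x|| = 11.042
Step 2: Compute scaling factor.
scale = max(0, 1 - 2.77/11.042) = 0.7491
Step 3: prox(x) = [-4.1944, 4.6106, 4.8743, -2.4119]
||prox(x)|| = 8.272
Step 4: Proximal objective.
0.5*||prox-x||^2 = 3.8365
lambda*||prox|| = 22.9134
Total = 26.7499


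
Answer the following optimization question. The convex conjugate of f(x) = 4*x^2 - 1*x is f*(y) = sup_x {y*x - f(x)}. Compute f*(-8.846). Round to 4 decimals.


f*(y) = sup_x {y*x - a*x^2 - b*x} = sup_x {(y-b)*x - a*x^2}
FOC: (y - b) - 2a*x = 0 => x* = (y - b)/(2a)
x* = (-8.846 + 1)/(2*4) = -0.9808
f*(-8.846) = (y-b)^2/(4a) = (-8.846 + 1)^2/(4*4)
= 61.5597/16 = 3.8475


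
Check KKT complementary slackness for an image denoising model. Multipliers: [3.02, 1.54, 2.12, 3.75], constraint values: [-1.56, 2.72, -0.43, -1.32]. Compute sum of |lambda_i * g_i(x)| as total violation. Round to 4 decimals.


KKT complementary slackness check:
lambda_1 * g_1 = 3.02 * -1.56 = -4.7112
lambda_2 * g_2 = 1.54 * 2.72 = 4.1888
lambda_3 * g_3 = 2.12 * -0.43 = -0.9116
lambda_4 * g_4 = 3.75 * -1.32 = -4.95
Total violation = 4.7112 + 4.1888 + 0.9116 + 4.95 = 14.7616


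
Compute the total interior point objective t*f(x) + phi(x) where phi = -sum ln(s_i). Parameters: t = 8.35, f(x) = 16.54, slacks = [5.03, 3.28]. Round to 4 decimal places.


Step 1: Compute log-barrier.
ln values: [1.6154, 1.1878]
phi = -(1.6154 + 1.1878) = -2.8033
Step 2: Compute augmented objective.
t*f(x) = 8.35*16.54 = 138.109
Total = 138.109 - 2.8033 = 135.3057


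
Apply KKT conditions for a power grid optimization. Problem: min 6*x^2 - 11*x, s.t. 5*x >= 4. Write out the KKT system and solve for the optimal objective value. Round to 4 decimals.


Step 1: Try lambda = 0 (constraint inactive).
Stationarity: 2*6*x - 11 = 0
x* = 11/(2*6) = 11/12 = 0.9167 (rounded; the exact value 11/12 is used below)
Check constraint: 5*0.9167 = 4.5835 >= 4 -- satisfied.
Step 2: Compute optimal value.
f(x*) = 6*(11/12)^2 - 11*(11/12) = -5.0417


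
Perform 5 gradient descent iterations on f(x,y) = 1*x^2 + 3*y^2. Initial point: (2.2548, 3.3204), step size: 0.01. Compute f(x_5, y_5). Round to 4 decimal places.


Gradient descent on f(x,y) = 1*x^2 + 3*y^2.
Starting point: (2.2548, 3.3204), alpha = 0.01
Step 1: grad_x = 2*1*2.2548 = 4.5096, grad_y = 2*3*3.3204 = 19.9224
  x_1 = 2.2548 - 0.01*4.5096 = 2.2097
  y_1 = 3.3204 - 0.01*19.9224 = 3.1212
Step 2: grad_x = 2*1*2.2097 = 4.4194, grad_y = 2*3*3.1212 = 18.7271
  x_2 = 2.2097 - 0.01*4.4194 = 2.1655
  y_2 = 3.1212 - 0.01*18.7271 = 2.9339
Step 3: grad_x = 2*1*2.1655 = 4.331, grad_y = 2*3*2.9339 = 17.6034
  x_3 = 2.1655 - 0.01*4.331 = 2.1222
  y_3 = 2.9339 - 0.01*17.6034 = 2.7579
Step 4: grad_x = 2*1*2.1222 = 4.2444, grad_y = 2*3*2.7579 = 16.5472
  x_4 = 2.1222 - 0.01*4.2444 = 2.0798
  y_4 = 2.7579 - 0.01*16.5472 = 2.5924
Step 5: grad_x = 2*1*2.0798 = 4.1595, grad_y = 2*3*2.5924 = 15.5544
  x_5 = 2.0798 - 0.01*4.1595 = 2.0382
  y_5 = 2.5924 - 0.01*15.5544 = 2.4369
f(2.0382, 2.4369) = 1*2.0382^2 + 3*2.4369^2 = 21.9689


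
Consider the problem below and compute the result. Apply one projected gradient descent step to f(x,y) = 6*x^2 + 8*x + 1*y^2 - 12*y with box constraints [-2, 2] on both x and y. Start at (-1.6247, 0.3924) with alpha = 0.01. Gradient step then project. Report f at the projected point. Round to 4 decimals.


Step 1: Compute gradient at (-1.6247, 0.3924).
grad_x = 2*6*-1.6247 + 8 = -11.4964
grad_y = 2*1*0.3924 - 12 = -11.2152
Step 2: Gradient step.
x_raw = -1.6247 - 0.01*-11.4964 = -1.5097
y_raw = 0.3924 - 0.01*-11.2152 = 0.5046
Step 3: Project onto [-2, 2].
x_proj = clip(-1.5097) = -1.5097
y_proj = clip(0.5046) = 0.5046
Step 4: Evaluate f.
f(-1.5097, 0.5046) = -4.2021


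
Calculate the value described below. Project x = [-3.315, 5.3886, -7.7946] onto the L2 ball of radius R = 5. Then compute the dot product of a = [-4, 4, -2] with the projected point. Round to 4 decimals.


Step 1: Compute ||x|| (intermediates to 6 decimals).
||x|| = sqrt((-3.315)^2 + 5.3886^2 + (-7.7946)^2) = 10.039025
Step 2: Project.
Since ||x|| > R, scale = R/||x|| = 5/10.039025 = 0.498056, proj(x) = scale * x
proj(x) = [-1.651056, 2.683825, -3.882147]
Step 3: Dot product.
a^T * proj(x) = -4*(-1.651056) + 4*2.683825 - 2*(-3.882147) = 25.1038


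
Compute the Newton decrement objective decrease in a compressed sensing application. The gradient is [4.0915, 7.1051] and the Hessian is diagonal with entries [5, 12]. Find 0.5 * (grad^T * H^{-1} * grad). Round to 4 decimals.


Step 1: H is diagonal, so H^(-1) * g = [0.8183, 0.5921].
Step 2: g^T H^(-1) g = sum_i g_i^2 / H_ii
  = (4.0915)^2/5 + (7.1051)^2/12
  = 3.3481 + 4.2069 = 7.5549
Step 3: Objective decrease = 0.5 * g^T H^(-1) g = 3.7775


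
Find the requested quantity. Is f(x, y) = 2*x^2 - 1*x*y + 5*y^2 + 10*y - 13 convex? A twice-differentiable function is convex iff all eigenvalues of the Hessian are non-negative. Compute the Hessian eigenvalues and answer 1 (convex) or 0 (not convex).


The Hessian of f(x,y) = 2*x^2 - 1*x*y + 5*y^2 + 10*y - 13 is:
H = [[4, -1], [-1, 10]]
Trace = 4 + 10 = 14
Determinant = 4*10 - (-1)^2 = 39
Discriminant = (14)^2 - 4*39 = 40.0
Eigenvalues: lambda_1 = 3.8377, lambda_2 = 10.1623
The function is convex.

1


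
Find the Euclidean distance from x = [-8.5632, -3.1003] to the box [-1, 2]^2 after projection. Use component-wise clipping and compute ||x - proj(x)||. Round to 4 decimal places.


Project each component onto [-1, 2].
clip(-8.5632) = -1.0, clip(-3.1003) = -1.0
Projection = [-1.0, -1.0]
Squared diffs: [57.202, 4.4113]
Distance = sqrt(61.6133) = 7.8494


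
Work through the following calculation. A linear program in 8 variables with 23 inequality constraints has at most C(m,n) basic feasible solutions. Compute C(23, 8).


Each vertex corresponds to some choice of n active constraints out of m, so the number of vertices is at most C(m, n) = m! / (n!(m-n)!).
m = 23, n = 8
Numerator: 23 * 22 * 21 * 20 * 19 * 18 * 17 * 16
Denominator: 8! = 40320
C(23, 8) = 490314


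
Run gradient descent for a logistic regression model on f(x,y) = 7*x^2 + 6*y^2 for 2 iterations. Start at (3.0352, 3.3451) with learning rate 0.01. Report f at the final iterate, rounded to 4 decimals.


Gradient descent on f(x,y) = 7*x^2 + 6*y^2.
Starting point: (3.0352, 3.3451), alpha = 0.01
Step 1: grad_x = 2*7*3.0352 = 42.4928, grad_y = 2*6*3.3451 = 40.1412
  x_1 = 3.0352 - 0.01*42.4928 = 2.6103
  y_1 = 3.3451 - 0.01*40.1412 = 2.9437
Step 2: grad_x = 2*7*2.6103 = 36.5438, grad_y = 2*6*2.9437 = 35.3243
  x_2 = 2.6103 - 0.01*36.5438 = 2.2448
  y_2 = 2.9437 - 0.01*35.3243 = 2.5904
f(2.2448, 2.5904) = 7*2.2448^2 + 6*2.5904^2 = 75.5374


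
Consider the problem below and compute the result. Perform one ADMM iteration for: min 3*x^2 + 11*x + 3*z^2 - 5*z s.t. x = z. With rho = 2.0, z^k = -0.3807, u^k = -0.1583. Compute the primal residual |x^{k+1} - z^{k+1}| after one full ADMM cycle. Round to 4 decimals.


ADMM iteration with rho = 2.0, z^k = -0.3807, u^k = -0.1583
Step 1: x-update.
Minimize 3*x^2 + 11*x + (2.0/2)*(x + 0.3807 - 0.1583)^2
FOC: (2*3 + 2.0)*x = -11 + 2.0*(-0.3807 + 0.1583)
x^{k+1} = -1.4306
Step 2: z-update.
Minimize 3*z^2 - 5*z + (2.0/2)*(-1.4306 - z - 0.1583)^2
FOC: (2*3 + 2.0)*z = 5 + 2.0*(-1.4306 - 0.1583)
z^{k+1} = 0.2278
Step 3: u-update.
u^{k+1} = -0.1583 - 1.4306 - 0.2278 = -1.8167
Step 4: Primal residual = |-1.4306 - 0.2278| = 1.6584


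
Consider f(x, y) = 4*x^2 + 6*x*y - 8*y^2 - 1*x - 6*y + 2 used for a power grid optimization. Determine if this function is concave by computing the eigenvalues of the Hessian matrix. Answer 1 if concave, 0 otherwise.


The Hessian of f(x,y) = 4*x^2 + 6*x*y - 8*y^2 - 1*x - 6*y + 2 is:
H = [[8, 6], [6, -16]]
Trace = 8 - 16 = -8
Determinant = 8*-16 - (6)^2 = -164
Discriminant = (-8)^2 - 4*-164 = 720.0
Eigenvalues: lambda_1 = -17.4164, lambda_2 = 9.4164
The function is not concave.

0


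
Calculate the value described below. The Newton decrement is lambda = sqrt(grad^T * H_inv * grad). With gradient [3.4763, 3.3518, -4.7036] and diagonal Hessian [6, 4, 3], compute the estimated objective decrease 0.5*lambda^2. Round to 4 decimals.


Step 1: H is diagonal, so H^(-1) * g = [0.5794, 0.838, -1.5679].
Step 2: g^T H^(-1) g = sum_i g_i^2 / H_ii
  = (3.4763)^2/6 + (3.3518)^2/4 + (-4.7036)^2/3
  = 2.0141 + 2.8086 + 7.3746 = 12.1974
Step 3: Objective decrease = 0.5 * g^T H^(-1) g = 6.0987


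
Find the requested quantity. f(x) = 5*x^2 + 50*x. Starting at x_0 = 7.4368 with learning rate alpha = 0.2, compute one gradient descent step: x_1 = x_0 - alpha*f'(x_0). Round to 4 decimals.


We compute the gradient at x_0 and apply the update.
f'(x) = 10*x + 50
f'(7.4368) = 10*7.4368 + 50 = 124.368
x_1 = 7.4368 - 0.2*124.368 = -17.4368


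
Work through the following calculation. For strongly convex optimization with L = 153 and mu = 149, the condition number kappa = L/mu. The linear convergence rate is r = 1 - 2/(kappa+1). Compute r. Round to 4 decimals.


Step 1: Compute the condition number.
kappa = L/mu = 153/149 = 1.0268
Step 2: Compute the convergence rate.
r = 1 - 2/(kappa + 1) = 1 - 2*mu/(L + mu) = (L - mu)/(L + mu) = 4/302 = 0.0132


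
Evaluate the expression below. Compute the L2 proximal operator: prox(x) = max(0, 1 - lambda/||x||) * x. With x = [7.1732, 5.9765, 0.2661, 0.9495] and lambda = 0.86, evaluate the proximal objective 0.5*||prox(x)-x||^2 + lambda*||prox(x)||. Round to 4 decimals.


Step 1: Compute ||x||.
||x|| = 9.3886
Step 2: Compute scaling factor.
scale = max(0, 1 - 0.86/9.3886) = 0.9084
Step 3: prox(x) = [6.5161, 5.429, 0.2417, 0.8625]
||prox(x)|| = 8.5286
Step 4: Proximal objective.
0.5*||prox-x||^2 = 0.3698
lambda*||prox|| = 7.3346
Total = 7.7044


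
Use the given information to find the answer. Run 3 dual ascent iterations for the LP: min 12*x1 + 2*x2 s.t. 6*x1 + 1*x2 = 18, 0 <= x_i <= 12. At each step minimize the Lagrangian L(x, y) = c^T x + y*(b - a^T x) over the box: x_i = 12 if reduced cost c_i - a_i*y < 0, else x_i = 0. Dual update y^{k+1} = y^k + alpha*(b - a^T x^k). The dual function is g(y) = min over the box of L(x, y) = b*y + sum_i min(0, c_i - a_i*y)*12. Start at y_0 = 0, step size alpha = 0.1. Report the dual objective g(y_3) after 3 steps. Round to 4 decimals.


Dual ascent for LP: min 12*x1 + 2*x2, 6*x1 + 1*x2 = 18, 0 <= x_i <= 12
Step 1: y^k = 0.0, reduced costs: (12.0, 2.0)
  x^k = (0.0, 0.0), subgradient = b - a^T x = 18.0
  y^{k+1} = 0.0 + 0.1*18.0 = 1.8
Step 2: y^k = 1.8, reduced costs: (1.2, 0.2)
  x^k = (0.0, 0.0), subgradient = b - a^T x = 18.0
  y^{k+1} = 1.8 + 0.1*18.0 = 3.6
Step 3: y^k = 3.6, reduced costs: (-9.6, -1.6)
  x^k = (12.0, 12.0), subgradient = b - a^T x = -66.0
  y^{k+1} = 3.6 + 0.1*-66.0 = -3.0
Dual objective at y_3 = -3.0: reduced costs (30.0, 5.0), box minimizer x = (0.0, 0.0)
g(y_3) = b*y + (c1 - a1*y)*x1 + (c2 - a2*y)*x2 = 18*(-3.0) + 30.0*0.0 + 5.0*0.0 = -54.0 + 0.0 + 0.0 = -54.0


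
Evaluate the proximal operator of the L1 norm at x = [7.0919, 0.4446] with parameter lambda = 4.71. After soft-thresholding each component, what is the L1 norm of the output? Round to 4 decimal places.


Soft-thresholding with lambda = 4.71:
prox(7.0919) = sign(7.0919)*max(|7.0919| - 4.71, 0) = 2.3819
prox(0.4446) = sign(0.4446)*max(|0.4446| - 4.71, 0) = 0.0
prox(x) = [2.3819, 0.0]
||prox(x)||_1 = 2.3819 + 0.0 = 2.3819


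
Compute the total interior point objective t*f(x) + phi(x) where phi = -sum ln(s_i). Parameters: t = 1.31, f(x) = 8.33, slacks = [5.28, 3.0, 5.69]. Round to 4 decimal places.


Step 1: Compute log-barrier.
ln values: [1.6639, 1.0986, 1.7387]
phi = -(1.6639 + 1.0986 + 1.7387) = -4.5012
Step 2: Compute augmented objective.
t*f(x) = 1.31*8.33 = 10.9123
Total = 10.9123 - 4.5012 = 6.4111


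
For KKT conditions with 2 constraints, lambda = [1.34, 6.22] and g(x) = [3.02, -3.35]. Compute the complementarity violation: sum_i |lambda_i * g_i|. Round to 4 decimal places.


KKT complementary slackness check:
lambda_1 * g_1 = 1.34 * 3.02 = 4.0468
lambda_2 * g_2 = 6.22 * -3.35 = -20.837
Total violation = 4.0468 + 20.837 = 24.8838


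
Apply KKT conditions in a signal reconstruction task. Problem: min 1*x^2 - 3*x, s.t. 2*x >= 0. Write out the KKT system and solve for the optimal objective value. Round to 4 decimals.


Step 1: Try lambda = 0 (constraint inactive).
Stationarity: 2*1*x - 3 = 0
x* = 3/(2*1) = 1.5
Check constraint: 2*1.5 = 3.0 >= 0 -- satisfied.
Step 2: Compute optimal value.
f(x*) = 1*1.5^2 - 3*1.5 = -2.25


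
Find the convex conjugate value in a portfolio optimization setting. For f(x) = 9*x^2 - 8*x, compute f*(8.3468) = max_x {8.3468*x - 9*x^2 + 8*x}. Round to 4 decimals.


f*(y) = sup_x {y*x - a*x^2 - b*x} = sup_x {(y-b)*x - a*x^2}
FOC: (y - b) - 2a*x = 0 => x* = (y - b)/(2a)
x* = (8.3468 + 8)/(2*9) = 0.9082
f*(8.3468) = (y-b)^2/(4a) = (8.3468 + 8)^2/(4*9)
= 267.2179/36 = 7.4227


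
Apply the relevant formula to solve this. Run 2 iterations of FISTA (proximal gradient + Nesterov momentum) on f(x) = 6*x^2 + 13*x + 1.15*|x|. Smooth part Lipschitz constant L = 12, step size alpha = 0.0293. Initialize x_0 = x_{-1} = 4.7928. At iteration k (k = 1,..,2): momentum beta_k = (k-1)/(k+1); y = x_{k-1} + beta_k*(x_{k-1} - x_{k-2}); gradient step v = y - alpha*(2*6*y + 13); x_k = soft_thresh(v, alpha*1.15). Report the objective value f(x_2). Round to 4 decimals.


FISTA on f(x) = 6*x^2 + 13*x + 1.15*|x|
L = 12, alpha = 0.0293
Iteration 1: beta = 0.0, y = 4.7928 + 0.0*(4.7928 - 4.7928) = 4.7928
  grad(y) = 70.5136, v = y - alpha*grad = 2.7268
  prox(v) = soft_thresh(2.7268, 0.0337) = 2.6931
Iteration 2: beta = 0.3333, y = 2.6931 + 0.3333*(2.6931 - 4.7928) = 1.9931
  grad(y) = 36.9177, v = y - alpha*grad = 0.9115
  prox(v) = soft_thresh(0.9115, 0.0337) = 0.8778
f(x_2) = 6*0.8778^2 + 13*0.8778 + 1.15*|0.8778| = 17.043


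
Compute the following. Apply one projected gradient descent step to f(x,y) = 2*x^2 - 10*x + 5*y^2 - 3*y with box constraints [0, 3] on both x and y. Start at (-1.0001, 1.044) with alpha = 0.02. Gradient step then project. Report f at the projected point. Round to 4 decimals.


Step 1: Compute gradient at (-1.0001, 1.044).
grad_x = 2*2*-1.0001 - 10 = -14.0004
grad_y = 2*5*1.044 - 3 = 7.44
Step 2: Gradient step.
x_raw = -1.0001 - 0.02*-14.0004 = -0.7201
y_raw = 1.044 - 0.02*7.44 = 0.8952
Step 3: Project onto [0, 3].
x_proj = clip(-0.7201) = 0.0
y_proj = clip(0.8952) = 0.8952
Step 4: Evaluate f.
f(0.0, 0.8952) = 1.3213
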